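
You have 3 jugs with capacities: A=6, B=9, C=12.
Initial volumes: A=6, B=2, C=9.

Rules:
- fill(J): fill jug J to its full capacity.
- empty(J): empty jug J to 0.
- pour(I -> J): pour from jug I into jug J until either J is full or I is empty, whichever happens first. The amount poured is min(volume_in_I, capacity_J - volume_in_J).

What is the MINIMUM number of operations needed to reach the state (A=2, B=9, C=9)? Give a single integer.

BFS from (A=6, B=2, C=9). One shortest path:
  1. empty(A) -> (A=0 B=2 C=9)
  2. pour(B -> A) -> (A=2 B=0 C=9)
  3. fill(B) -> (A=2 B=9 C=9)
Reached target in 3 moves.

Answer: 3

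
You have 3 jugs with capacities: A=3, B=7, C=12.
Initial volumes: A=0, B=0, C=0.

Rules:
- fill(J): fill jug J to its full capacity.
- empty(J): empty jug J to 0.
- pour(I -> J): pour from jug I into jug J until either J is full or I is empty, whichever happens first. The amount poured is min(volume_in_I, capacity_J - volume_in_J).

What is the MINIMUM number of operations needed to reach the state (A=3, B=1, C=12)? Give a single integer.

BFS from (A=0, B=0, C=0). One shortest path:
  1. fill(B) -> (A=0 B=7 C=0)
  2. fill(C) -> (A=0 B=7 C=12)
  3. pour(B -> A) -> (A=3 B=4 C=12)
  4. empty(A) -> (A=0 B=4 C=12)
  5. pour(B -> A) -> (A=3 B=1 C=12)
Reached target in 5 moves.

Answer: 5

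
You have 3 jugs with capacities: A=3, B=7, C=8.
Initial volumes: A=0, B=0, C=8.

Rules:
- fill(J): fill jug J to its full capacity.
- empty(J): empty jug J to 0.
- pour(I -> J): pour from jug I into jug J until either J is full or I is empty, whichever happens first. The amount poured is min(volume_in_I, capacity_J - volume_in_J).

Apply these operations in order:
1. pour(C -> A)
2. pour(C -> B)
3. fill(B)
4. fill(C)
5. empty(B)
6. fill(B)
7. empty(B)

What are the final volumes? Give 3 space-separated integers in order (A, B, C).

Answer: 3 0 8

Derivation:
Step 1: pour(C -> A) -> (A=3 B=0 C=5)
Step 2: pour(C -> B) -> (A=3 B=5 C=0)
Step 3: fill(B) -> (A=3 B=7 C=0)
Step 4: fill(C) -> (A=3 B=7 C=8)
Step 5: empty(B) -> (A=3 B=0 C=8)
Step 6: fill(B) -> (A=3 B=7 C=8)
Step 7: empty(B) -> (A=3 B=0 C=8)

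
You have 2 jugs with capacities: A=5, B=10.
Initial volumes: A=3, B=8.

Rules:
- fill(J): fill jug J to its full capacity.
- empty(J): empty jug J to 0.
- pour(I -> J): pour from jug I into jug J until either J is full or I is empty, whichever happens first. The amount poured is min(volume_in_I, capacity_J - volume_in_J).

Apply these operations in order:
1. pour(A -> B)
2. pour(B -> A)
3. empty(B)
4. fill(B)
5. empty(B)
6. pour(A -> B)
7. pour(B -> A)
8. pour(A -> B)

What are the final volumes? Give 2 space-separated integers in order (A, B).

Answer: 0 5

Derivation:
Step 1: pour(A -> B) -> (A=1 B=10)
Step 2: pour(B -> A) -> (A=5 B=6)
Step 3: empty(B) -> (A=5 B=0)
Step 4: fill(B) -> (A=5 B=10)
Step 5: empty(B) -> (A=5 B=0)
Step 6: pour(A -> B) -> (A=0 B=5)
Step 7: pour(B -> A) -> (A=5 B=0)
Step 8: pour(A -> B) -> (A=0 B=5)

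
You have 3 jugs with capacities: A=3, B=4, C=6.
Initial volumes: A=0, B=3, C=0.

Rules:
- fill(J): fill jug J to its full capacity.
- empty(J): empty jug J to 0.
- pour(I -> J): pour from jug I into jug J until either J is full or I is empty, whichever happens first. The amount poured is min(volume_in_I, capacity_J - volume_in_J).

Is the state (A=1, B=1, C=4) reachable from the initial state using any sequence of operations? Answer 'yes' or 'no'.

Answer: no

Derivation:
BFS explored all 110 reachable states.
Reachable set includes: (0,0,0), (0,0,1), (0,0,2), (0,0,3), (0,0,4), (0,0,5), (0,0,6), (0,1,0), (0,1,1), (0,1,2), (0,1,3), (0,1,4) ...
Target (A=1, B=1, C=4) not in reachable set → no.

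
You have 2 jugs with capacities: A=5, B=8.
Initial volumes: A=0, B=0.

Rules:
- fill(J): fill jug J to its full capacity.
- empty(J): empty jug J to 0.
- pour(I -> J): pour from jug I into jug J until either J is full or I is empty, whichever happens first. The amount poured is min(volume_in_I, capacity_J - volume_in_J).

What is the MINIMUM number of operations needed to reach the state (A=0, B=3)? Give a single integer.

Answer: 3

Derivation:
BFS from (A=0, B=0). One shortest path:
  1. fill(B) -> (A=0 B=8)
  2. pour(B -> A) -> (A=5 B=3)
  3. empty(A) -> (A=0 B=3)
Reached target in 3 moves.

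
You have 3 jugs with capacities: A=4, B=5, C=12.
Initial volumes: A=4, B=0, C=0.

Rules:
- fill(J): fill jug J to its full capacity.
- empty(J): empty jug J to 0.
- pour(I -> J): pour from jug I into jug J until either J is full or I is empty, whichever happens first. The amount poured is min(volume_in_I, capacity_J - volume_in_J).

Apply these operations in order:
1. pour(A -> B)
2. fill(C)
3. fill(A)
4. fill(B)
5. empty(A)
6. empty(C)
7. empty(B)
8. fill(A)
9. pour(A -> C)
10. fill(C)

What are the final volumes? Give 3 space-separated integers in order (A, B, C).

Answer: 0 0 12

Derivation:
Step 1: pour(A -> B) -> (A=0 B=4 C=0)
Step 2: fill(C) -> (A=0 B=4 C=12)
Step 3: fill(A) -> (A=4 B=4 C=12)
Step 4: fill(B) -> (A=4 B=5 C=12)
Step 5: empty(A) -> (A=0 B=5 C=12)
Step 6: empty(C) -> (A=0 B=5 C=0)
Step 7: empty(B) -> (A=0 B=0 C=0)
Step 8: fill(A) -> (A=4 B=0 C=0)
Step 9: pour(A -> C) -> (A=0 B=0 C=4)
Step 10: fill(C) -> (A=0 B=0 C=12)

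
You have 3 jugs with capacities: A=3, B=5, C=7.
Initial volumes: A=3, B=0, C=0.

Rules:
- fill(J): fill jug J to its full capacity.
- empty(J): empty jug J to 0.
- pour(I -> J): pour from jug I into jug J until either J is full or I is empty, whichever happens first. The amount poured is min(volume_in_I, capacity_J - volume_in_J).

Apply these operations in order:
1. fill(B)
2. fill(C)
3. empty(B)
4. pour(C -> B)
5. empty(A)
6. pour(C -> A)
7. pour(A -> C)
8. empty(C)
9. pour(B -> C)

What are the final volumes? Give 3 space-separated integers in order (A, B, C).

Step 1: fill(B) -> (A=3 B=5 C=0)
Step 2: fill(C) -> (A=3 B=5 C=7)
Step 3: empty(B) -> (A=3 B=0 C=7)
Step 4: pour(C -> B) -> (A=3 B=5 C=2)
Step 5: empty(A) -> (A=0 B=5 C=2)
Step 6: pour(C -> A) -> (A=2 B=5 C=0)
Step 7: pour(A -> C) -> (A=0 B=5 C=2)
Step 8: empty(C) -> (A=0 B=5 C=0)
Step 9: pour(B -> C) -> (A=0 B=0 C=5)

Answer: 0 0 5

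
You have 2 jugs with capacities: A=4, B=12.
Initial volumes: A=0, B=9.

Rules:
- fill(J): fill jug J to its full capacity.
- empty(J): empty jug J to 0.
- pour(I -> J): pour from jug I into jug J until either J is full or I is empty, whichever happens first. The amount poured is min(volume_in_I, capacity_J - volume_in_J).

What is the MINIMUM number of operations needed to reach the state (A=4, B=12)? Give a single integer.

BFS from (A=0, B=9). One shortest path:
  1. fill(A) -> (A=4 B=9)
  2. fill(B) -> (A=4 B=12)
Reached target in 2 moves.

Answer: 2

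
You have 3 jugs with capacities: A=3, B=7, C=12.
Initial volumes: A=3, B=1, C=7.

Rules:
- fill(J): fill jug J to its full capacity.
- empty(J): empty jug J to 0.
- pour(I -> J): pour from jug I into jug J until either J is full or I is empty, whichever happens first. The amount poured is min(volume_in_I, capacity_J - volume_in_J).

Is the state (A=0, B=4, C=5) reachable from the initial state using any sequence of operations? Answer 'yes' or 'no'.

Answer: yes

Derivation:
BFS from (A=3, B=1, C=7):
  1. empty(A) -> (A=0 B=1 C=7)
  2. empty(B) -> (A=0 B=0 C=7)
  3. fill(C) -> (A=0 B=0 C=12)
  4. pour(C -> B) -> (A=0 B=7 C=5)
  5. pour(B -> A) -> (A=3 B=4 C=5)
  6. empty(A) -> (A=0 B=4 C=5)
Target reached → yes.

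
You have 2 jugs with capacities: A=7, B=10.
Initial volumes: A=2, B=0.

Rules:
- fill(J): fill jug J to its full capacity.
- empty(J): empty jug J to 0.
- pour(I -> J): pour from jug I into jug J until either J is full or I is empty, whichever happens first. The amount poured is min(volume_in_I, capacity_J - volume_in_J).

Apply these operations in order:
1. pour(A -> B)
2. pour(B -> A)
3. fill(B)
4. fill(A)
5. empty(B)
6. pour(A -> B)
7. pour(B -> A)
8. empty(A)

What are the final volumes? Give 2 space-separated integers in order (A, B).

Answer: 0 0

Derivation:
Step 1: pour(A -> B) -> (A=0 B=2)
Step 2: pour(B -> A) -> (A=2 B=0)
Step 3: fill(B) -> (A=2 B=10)
Step 4: fill(A) -> (A=7 B=10)
Step 5: empty(B) -> (A=7 B=0)
Step 6: pour(A -> B) -> (A=0 B=7)
Step 7: pour(B -> A) -> (A=7 B=0)
Step 8: empty(A) -> (A=0 B=0)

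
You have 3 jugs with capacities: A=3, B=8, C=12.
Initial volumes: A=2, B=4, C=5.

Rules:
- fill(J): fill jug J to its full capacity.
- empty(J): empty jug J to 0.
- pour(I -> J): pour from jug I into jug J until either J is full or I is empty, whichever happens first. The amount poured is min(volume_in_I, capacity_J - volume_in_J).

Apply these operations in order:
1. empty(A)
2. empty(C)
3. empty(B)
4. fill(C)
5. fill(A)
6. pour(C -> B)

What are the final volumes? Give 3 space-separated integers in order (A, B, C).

Step 1: empty(A) -> (A=0 B=4 C=5)
Step 2: empty(C) -> (A=0 B=4 C=0)
Step 3: empty(B) -> (A=0 B=0 C=0)
Step 4: fill(C) -> (A=0 B=0 C=12)
Step 5: fill(A) -> (A=3 B=0 C=12)
Step 6: pour(C -> B) -> (A=3 B=8 C=4)

Answer: 3 8 4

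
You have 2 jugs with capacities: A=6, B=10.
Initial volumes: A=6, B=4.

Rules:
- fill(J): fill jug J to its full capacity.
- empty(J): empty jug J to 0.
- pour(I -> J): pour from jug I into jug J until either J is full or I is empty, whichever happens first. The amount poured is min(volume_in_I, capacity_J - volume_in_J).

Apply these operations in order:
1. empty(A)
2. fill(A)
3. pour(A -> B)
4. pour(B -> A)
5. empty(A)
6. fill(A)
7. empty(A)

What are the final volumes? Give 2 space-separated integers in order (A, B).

Answer: 0 4

Derivation:
Step 1: empty(A) -> (A=0 B=4)
Step 2: fill(A) -> (A=6 B=4)
Step 3: pour(A -> B) -> (A=0 B=10)
Step 4: pour(B -> A) -> (A=6 B=4)
Step 5: empty(A) -> (A=0 B=4)
Step 6: fill(A) -> (A=6 B=4)
Step 7: empty(A) -> (A=0 B=4)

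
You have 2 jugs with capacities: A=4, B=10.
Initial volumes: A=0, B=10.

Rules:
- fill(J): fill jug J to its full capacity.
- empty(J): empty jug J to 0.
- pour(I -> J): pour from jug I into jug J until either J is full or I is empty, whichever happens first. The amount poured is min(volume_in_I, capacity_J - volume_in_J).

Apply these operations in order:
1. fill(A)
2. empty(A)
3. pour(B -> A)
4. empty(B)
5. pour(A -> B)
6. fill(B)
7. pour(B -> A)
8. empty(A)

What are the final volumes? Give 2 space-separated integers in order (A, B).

Step 1: fill(A) -> (A=4 B=10)
Step 2: empty(A) -> (A=0 B=10)
Step 3: pour(B -> A) -> (A=4 B=6)
Step 4: empty(B) -> (A=4 B=0)
Step 5: pour(A -> B) -> (A=0 B=4)
Step 6: fill(B) -> (A=0 B=10)
Step 7: pour(B -> A) -> (A=4 B=6)
Step 8: empty(A) -> (A=0 B=6)

Answer: 0 6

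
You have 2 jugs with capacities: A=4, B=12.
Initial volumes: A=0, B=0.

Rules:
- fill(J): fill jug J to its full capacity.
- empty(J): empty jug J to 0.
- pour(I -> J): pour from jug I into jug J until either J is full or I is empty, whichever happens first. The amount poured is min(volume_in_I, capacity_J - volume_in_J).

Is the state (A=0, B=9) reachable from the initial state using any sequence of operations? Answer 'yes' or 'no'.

BFS explored all 8 reachable states.
Reachable set includes: (0,0), (0,4), (0,8), (0,12), (4,0), (4,4), (4,8), (4,12)
Target (A=0, B=9) not in reachable set → no.

Answer: no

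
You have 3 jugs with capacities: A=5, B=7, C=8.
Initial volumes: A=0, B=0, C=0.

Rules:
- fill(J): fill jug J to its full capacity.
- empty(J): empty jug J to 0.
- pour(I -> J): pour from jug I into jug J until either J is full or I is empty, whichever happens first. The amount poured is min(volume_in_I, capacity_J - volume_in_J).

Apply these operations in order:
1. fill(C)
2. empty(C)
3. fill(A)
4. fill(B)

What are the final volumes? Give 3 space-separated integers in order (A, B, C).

Step 1: fill(C) -> (A=0 B=0 C=8)
Step 2: empty(C) -> (A=0 B=0 C=0)
Step 3: fill(A) -> (A=5 B=0 C=0)
Step 4: fill(B) -> (A=5 B=7 C=0)

Answer: 5 7 0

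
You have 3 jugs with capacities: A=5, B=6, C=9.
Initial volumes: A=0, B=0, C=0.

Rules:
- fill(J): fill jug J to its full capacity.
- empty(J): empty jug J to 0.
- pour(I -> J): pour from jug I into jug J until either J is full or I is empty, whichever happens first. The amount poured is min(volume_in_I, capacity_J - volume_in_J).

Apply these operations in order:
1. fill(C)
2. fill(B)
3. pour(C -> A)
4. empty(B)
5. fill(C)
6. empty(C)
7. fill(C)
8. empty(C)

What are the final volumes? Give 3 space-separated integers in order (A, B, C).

Answer: 5 0 0

Derivation:
Step 1: fill(C) -> (A=0 B=0 C=9)
Step 2: fill(B) -> (A=0 B=6 C=9)
Step 3: pour(C -> A) -> (A=5 B=6 C=4)
Step 4: empty(B) -> (A=5 B=0 C=4)
Step 5: fill(C) -> (A=5 B=0 C=9)
Step 6: empty(C) -> (A=5 B=0 C=0)
Step 7: fill(C) -> (A=5 B=0 C=9)
Step 8: empty(C) -> (A=5 B=0 C=0)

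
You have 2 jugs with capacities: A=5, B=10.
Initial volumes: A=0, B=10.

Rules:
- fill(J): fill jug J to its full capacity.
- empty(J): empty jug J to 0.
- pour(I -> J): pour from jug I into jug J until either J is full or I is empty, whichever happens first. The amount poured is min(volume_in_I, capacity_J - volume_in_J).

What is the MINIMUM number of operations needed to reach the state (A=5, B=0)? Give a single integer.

BFS from (A=0, B=10). One shortest path:
  1. fill(A) -> (A=5 B=10)
  2. empty(B) -> (A=5 B=0)
Reached target in 2 moves.

Answer: 2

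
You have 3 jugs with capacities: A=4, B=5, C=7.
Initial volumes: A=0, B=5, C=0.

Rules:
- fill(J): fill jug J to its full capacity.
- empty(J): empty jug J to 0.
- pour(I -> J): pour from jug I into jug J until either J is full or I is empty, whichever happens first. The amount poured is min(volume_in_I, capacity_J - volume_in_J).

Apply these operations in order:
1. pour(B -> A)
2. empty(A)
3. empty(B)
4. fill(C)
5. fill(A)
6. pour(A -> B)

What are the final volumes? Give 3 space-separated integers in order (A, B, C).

Step 1: pour(B -> A) -> (A=4 B=1 C=0)
Step 2: empty(A) -> (A=0 B=1 C=0)
Step 3: empty(B) -> (A=0 B=0 C=0)
Step 4: fill(C) -> (A=0 B=0 C=7)
Step 5: fill(A) -> (A=4 B=0 C=7)
Step 6: pour(A -> B) -> (A=0 B=4 C=7)

Answer: 0 4 7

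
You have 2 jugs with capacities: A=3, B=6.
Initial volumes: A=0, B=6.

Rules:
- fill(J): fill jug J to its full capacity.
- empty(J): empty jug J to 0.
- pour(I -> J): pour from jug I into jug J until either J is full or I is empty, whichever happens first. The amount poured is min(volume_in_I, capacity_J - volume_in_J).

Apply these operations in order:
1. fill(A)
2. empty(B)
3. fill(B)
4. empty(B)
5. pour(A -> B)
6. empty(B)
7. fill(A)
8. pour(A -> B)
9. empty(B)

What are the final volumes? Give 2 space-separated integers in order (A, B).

Answer: 0 0

Derivation:
Step 1: fill(A) -> (A=3 B=6)
Step 2: empty(B) -> (A=3 B=0)
Step 3: fill(B) -> (A=3 B=6)
Step 4: empty(B) -> (A=3 B=0)
Step 5: pour(A -> B) -> (A=0 B=3)
Step 6: empty(B) -> (A=0 B=0)
Step 7: fill(A) -> (A=3 B=0)
Step 8: pour(A -> B) -> (A=0 B=3)
Step 9: empty(B) -> (A=0 B=0)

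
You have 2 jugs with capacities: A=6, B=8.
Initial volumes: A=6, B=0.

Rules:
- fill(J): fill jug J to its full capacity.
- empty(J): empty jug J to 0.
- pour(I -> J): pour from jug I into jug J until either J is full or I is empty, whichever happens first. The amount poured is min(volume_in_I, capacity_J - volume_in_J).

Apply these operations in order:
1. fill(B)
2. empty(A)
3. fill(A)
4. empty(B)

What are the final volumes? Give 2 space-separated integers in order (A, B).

Answer: 6 0

Derivation:
Step 1: fill(B) -> (A=6 B=8)
Step 2: empty(A) -> (A=0 B=8)
Step 3: fill(A) -> (A=6 B=8)
Step 4: empty(B) -> (A=6 B=0)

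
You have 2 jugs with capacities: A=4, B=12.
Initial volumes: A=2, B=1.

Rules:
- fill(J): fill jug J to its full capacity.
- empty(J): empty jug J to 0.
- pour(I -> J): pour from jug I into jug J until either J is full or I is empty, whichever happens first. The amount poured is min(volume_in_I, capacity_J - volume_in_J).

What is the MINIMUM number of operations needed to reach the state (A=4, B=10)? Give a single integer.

BFS from (A=2, B=1). One shortest path:
  1. fill(B) -> (A=2 B=12)
  2. pour(B -> A) -> (A=4 B=10)
Reached target in 2 moves.

Answer: 2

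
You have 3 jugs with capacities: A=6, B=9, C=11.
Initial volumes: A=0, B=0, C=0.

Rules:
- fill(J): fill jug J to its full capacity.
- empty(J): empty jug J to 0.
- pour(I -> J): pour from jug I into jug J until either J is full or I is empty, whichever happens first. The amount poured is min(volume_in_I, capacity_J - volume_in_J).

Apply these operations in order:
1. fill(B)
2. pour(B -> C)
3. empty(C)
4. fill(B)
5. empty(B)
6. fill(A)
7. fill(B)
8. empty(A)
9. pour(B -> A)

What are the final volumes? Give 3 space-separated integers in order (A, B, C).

Answer: 6 3 0

Derivation:
Step 1: fill(B) -> (A=0 B=9 C=0)
Step 2: pour(B -> C) -> (A=0 B=0 C=9)
Step 3: empty(C) -> (A=0 B=0 C=0)
Step 4: fill(B) -> (A=0 B=9 C=0)
Step 5: empty(B) -> (A=0 B=0 C=0)
Step 6: fill(A) -> (A=6 B=0 C=0)
Step 7: fill(B) -> (A=6 B=9 C=0)
Step 8: empty(A) -> (A=0 B=9 C=0)
Step 9: pour(B -> A) -> (A=6 B=3 C=0)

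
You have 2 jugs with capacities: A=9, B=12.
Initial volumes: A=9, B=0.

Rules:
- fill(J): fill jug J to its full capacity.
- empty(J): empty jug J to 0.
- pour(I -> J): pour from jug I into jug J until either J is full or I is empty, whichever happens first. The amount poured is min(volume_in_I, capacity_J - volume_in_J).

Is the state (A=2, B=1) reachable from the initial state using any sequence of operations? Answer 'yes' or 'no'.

Answer: no

Derivation:
BFS explored all 14 reachable states.
Reachable set includes: (0,0), (0,3), (0,6), (0,9), (0,12), (3,0), (3,12), (6,0), (6,12), (9,0), (9,3), (9,6) ...
Target (A=2, B=1) not in reachable set → no.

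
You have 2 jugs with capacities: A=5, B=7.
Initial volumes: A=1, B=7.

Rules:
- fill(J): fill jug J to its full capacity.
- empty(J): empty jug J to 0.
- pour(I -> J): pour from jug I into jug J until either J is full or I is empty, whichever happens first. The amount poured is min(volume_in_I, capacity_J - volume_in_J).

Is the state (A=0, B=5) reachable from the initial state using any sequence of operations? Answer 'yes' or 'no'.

Answer: yes

Derivation:
BFS from (A=1, B=7):
  1. fill(A) -> (A=5 B=7)
  2. empty(B) -> (A=5 B=0)
  3. pour(A -> B) -> (A=0 B=5)
Target reached → yes.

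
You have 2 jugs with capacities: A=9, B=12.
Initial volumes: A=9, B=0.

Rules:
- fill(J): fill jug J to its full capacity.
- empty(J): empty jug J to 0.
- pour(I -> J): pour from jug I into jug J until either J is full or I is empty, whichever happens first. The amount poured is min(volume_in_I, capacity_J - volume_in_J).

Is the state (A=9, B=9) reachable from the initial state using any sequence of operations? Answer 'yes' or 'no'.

Answer: yes

Derivation:
BFS from (A=9, B=0):
  1. pour(A -> B) -> (A=0 B=9)
  2. fill(A) -> (A=9 B=9)
Target reached → yes.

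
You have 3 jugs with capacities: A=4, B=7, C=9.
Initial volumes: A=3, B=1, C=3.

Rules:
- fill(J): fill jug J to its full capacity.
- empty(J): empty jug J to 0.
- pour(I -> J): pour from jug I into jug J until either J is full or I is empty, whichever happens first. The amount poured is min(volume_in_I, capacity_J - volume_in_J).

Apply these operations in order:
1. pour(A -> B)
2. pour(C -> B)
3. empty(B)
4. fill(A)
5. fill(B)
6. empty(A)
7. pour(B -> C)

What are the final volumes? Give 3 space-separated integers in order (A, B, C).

Step 1: pour(A -> B) -> (A=0 B=4 C=3)
Step 2: pour(C -> B) -> (A=0 B=7 C=0)
Step 3: empty(B) -> (A=0 B=0 C=0)
Step 4: fill(A) -> (A=4 B=0 C=0)
Step 5: fill(B) -> (A=4 B=7 C=0)
Step 6: empty(A) -> (A=0 B=7 C=0)
Step 7: pour(B -> C) -> (A=0 B=0 C=7)

Answer: 0 0 7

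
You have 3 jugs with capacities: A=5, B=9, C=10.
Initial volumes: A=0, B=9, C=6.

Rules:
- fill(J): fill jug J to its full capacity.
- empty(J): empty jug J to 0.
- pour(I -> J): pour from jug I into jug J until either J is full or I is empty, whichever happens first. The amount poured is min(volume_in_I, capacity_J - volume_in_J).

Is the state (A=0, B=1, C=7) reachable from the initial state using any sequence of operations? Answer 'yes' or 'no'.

BFS from (A=0, B=9, C=6):
  1. fill(A) -> (A=5 B=9 C=6)
  2. empty(B) -> (A=5 B=0 C=6)
  3. pour(A -> B) -> (A=0 B=5 C=6)
  4. fill(A) -> (A=5 B=5 C=6)
  5. pour(A -> B) -> (A=1 B=9 C=6)
  6. empty(B) -> (A=1 B=0 C=6)
  7. pour(C -> B) -> (A=1 B=6 C=0)
  8. fill(C) -> (A=1 B=6 C=10)
  9. pour(C -> B) -> (A=1 B=9 C=7)
  10. empty(B) -> (A=1 B=0 C=7)
  11. pour(A -> B) -> (A=0 B=1 C=7)
Target reached → yes.

Answer: yes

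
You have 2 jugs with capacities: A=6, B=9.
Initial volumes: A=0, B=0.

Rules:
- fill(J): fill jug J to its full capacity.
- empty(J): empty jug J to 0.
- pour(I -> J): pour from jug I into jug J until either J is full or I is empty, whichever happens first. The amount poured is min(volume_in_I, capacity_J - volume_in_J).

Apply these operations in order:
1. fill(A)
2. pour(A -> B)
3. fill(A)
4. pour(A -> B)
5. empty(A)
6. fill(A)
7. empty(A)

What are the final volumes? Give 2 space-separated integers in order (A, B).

Answer: 0 9

Derivation:
Step 1: fill(A) -> (A=6 B=0)
Step 2: pour(A -> B) -> (A=0 B=6)
Step 3: fill(A) -> (A=6 B=6)
Step 4: pour(A -> B) -> (A=3 B=9)
Step 5: empty(A) -> (A=0 B=9)
Step 6: fill(A) -> (A=6 B=9)
Step 7: empty(A) -> (A=0 B=9)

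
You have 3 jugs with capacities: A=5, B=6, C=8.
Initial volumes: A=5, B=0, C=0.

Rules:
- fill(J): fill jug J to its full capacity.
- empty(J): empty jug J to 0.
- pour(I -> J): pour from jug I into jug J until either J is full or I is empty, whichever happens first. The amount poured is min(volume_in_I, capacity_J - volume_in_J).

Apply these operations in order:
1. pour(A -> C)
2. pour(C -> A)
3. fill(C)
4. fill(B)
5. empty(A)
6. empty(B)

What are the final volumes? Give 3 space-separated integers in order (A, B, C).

Step 1: pour(A -> C) -> (A=0 B=0 C=5)
Step 2: pour(C -> A) -> (A=5 B=0 C=0)
Step 3: fill(C) -> (A=5 B=0 C=8)
Step 4: fill(B) -> (A=5 B=6 C=8)
Step 5: empty(A) -> (A=0 B=6 C=8)
Step 6: empty(B) -> (A=0 B=0 C=8)

Answer: 0 0 8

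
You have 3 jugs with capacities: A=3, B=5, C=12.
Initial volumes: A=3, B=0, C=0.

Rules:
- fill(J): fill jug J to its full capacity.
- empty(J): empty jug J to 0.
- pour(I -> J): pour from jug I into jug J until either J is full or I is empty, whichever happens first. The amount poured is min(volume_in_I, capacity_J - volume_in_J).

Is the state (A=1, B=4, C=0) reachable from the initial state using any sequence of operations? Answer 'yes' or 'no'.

BFS from (A=3, B=0, C=0):
  1. fill(C) -> (A=3 B=0 C=12)
  2. pour(A -> B) -> (A=0 B=3 C=12)
  3. pour(C -> A) -> (A=3 B=3 C=9)
  4. pour(A -> B) -> (A=1 B=5 C=9)
  5. empty(B) -> (A=1 B=0 C=9)
  6. pour(C -> B) -> (A=1 B=5 C=4)
  7. empty(B) -> (A=1 B=0 C=4)
  8. pour(C -> B) -> (A=1 B=4 C=0)
Target reached → yes.

Answer: yes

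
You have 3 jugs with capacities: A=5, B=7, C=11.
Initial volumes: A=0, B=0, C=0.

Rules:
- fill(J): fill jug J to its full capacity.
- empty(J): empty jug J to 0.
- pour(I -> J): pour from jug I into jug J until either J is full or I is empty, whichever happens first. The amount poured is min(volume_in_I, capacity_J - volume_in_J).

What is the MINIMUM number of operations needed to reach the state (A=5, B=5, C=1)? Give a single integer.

BFS from (A=0, B=0, C=0). One shortest path:
  1. fill(C) -> (A=0 B=0 C=11)
  2. pour(C -> A) -> (A=5 B=0 C=6)
  3. pour(A -> B) -> (A=0 B=5 C=6)
  4. pour(C -> A) -> (A=5 B=5 C=1)
Reached target in 4 moves.

Answer: 4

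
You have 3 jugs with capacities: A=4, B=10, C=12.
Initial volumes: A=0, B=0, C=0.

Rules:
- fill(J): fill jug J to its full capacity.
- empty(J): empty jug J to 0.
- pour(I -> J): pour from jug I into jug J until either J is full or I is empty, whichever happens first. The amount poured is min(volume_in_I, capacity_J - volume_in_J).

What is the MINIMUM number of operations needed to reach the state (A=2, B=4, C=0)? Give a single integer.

BFS from (A=0, B=0, C=0). One shortest path:
  1. fill(A) -> (A=4 B=0 C=0)
  2. fill(C) -> (A=4 B=0 C=12)
  3. pour(C -> B) -> (A=4 B=10 C=2)
  4. empty(B) -> (A=4 B=0 C=2)
  5. pour(A -> B) -> (A=0 B=4 C=2)
  6. pour(C -> A) -> (A=2 B=4 C=0)
Reached target in 6 moves.

Answer: 6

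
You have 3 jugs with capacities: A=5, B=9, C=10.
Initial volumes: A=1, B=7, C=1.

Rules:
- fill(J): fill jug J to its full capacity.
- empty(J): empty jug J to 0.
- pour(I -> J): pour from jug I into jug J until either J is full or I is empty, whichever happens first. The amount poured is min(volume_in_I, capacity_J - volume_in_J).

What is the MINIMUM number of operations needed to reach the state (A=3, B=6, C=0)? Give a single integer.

Answer: 4

Derivation:
BFS from (A=1, B=7, C=1). One shortest path:
  1. pour(B -> A) -> (A=5 B=3 C=1)
  2. pour(A -> C) -> (A=0 B=3 C=6)
  3. pour(B -> A) -> (A=3 B=0 C=6)
  4. pour(C -> B) -> (A=3 B=6 C=0)
Reached target in 4 moves.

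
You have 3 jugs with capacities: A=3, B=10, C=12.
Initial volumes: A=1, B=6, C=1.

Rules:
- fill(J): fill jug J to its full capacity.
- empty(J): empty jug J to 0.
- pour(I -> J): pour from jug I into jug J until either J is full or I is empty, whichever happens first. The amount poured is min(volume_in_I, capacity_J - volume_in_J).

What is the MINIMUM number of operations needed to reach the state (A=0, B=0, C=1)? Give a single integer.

BFS from (A=1, B=6, C=1). One shortest path:
  1. empty(A) -> (A=0 B=6 C=1)
  2. empty(B) -> (A=0 B=0 C=1)
Reached target in 2 moves.

Answer: 2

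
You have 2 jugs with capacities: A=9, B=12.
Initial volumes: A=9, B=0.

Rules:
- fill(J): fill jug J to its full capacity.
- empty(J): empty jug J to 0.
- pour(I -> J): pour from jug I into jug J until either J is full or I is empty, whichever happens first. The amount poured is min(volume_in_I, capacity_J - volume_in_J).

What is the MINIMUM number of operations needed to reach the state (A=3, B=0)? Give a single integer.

Answer: 5

Derivation:
BFS from (A=9, B=0). One shortest path:
  1. empty(A) -> (A=0 B=0)
  2. fill(B) -> (A=0 B=12)
  3. pour(B -> A) -> (A=9 B=3)
  4. empty(A) -> (A=0 B=3)
  5. pour(B -> A) -> (A=3 B=0)
Reached target in 5 moves.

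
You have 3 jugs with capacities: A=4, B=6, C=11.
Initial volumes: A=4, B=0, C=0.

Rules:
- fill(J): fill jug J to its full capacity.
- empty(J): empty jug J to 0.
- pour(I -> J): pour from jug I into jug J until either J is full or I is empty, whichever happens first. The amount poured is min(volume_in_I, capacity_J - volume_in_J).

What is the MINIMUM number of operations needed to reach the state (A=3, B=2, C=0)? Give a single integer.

Answer: 7

Derivation:
BFS from (A=4, B=0, C=0). One shortest path:
  1. fill(B) -> (A=4 B=6 C=0)
  2. pour(A -> C) -> (A=0 B=6 C=4)
  3. pour(B -> C) -> (A=0 B=0 C=10)
  4. fill(B) -> (A=0 B=6 C=10)
  5. pour(B -> A) -> (A=4 B=2 C=10)
  6. pour(A -> C) -> (A=3 B=2 C=11)
  7. empty(C) -> (A=3 B=2 C=0)
Reached target in 7 moves.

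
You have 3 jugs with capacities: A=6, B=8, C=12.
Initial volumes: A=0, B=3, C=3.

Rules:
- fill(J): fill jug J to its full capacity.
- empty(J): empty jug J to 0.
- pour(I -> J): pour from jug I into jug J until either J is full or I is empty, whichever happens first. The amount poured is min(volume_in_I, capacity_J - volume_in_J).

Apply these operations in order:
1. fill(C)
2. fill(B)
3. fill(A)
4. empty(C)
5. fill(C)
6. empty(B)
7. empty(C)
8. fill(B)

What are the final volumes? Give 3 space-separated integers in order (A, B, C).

Answer: 6 8 0

Derivation:
Step 1: fill(C) -> (A=0 B=3 C=12)
Step 2: fill(B) -> (A=0 B=8 C=12)
Step 3: fill(A) -> (A=6 B=8 C=12)
Step 4: empty(C) -> (A=6 B=8 C=0)
Step 5: fill(C) -> (A=6 B=8 C=12)
Step 6: empty(B) -> (A=6 B=0 C=12)
Step 7: empty(C) -> (A=6 B=0 C=0)
Step 8: fill(B) -> (A=6 B=8 C=0)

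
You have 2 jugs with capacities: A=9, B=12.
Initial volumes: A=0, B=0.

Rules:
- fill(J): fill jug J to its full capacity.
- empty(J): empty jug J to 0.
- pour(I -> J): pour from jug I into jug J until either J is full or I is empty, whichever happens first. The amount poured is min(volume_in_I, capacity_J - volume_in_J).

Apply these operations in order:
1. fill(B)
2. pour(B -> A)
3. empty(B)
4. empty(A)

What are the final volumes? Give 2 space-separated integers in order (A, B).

Step 1: fill(B) -> (A=0 B=12)
Step 2: pour(B -> A) -> (A=9 B=3)
Step 3: empty(B) -> (A=9 B=0)
Step 4: empty(A) -> (A=0 B=0)

Answer: 0 0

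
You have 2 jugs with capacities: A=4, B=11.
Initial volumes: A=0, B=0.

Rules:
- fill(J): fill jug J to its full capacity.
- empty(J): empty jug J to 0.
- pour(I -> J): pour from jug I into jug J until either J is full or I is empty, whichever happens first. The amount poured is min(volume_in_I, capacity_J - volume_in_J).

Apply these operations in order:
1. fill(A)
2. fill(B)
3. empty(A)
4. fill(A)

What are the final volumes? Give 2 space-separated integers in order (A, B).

Step 1: fill(A) -> (A=4 B=0)
Step 2: fill(B) -> (A=4 B=11)
Step 3: empty(A) -> (A=0 B=11)
Step 4: fill(A) -> (A=4 B=11)

Answer: 4 11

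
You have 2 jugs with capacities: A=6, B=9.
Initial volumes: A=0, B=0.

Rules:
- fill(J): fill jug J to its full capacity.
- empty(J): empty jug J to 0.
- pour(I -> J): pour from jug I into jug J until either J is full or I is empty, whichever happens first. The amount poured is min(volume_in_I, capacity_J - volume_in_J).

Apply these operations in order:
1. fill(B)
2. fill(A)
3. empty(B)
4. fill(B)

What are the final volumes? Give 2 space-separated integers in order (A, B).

Step 1: fill(B) -> (A=0 B=9)
Step 2: fill(A) -> (A=6 B=9)
Step 3: empty(B) -> (A=6 B=0)
Step 4: fill(B) -> (A=6 B=9)

Answer: 6 9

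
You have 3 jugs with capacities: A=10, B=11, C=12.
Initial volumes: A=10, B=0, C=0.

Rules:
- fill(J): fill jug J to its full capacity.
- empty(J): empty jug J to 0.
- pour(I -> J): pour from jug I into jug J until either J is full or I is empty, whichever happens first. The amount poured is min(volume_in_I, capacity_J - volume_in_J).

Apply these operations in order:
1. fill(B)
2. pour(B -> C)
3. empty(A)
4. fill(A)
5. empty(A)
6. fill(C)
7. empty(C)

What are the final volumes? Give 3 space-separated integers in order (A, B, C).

Answer: 0 0 0

Derivation:
Step 1: fill(B) -> (A=10 B=11 C=0)
Step 2: pour(B -> C) -> (A=10 B=0 C=11)
Step 3: empty(A) -> (A=0 B=0 C=11)
Step 4: fill(A) -> (A=10 B=0 C=11)
Step 5: empty(A) -> (A=0 B=0 C=11)
Step 6: fill(C) -> (A=0 B=0 C=12)
Step 7: empty(C) -> (A=0 B=0 C=0)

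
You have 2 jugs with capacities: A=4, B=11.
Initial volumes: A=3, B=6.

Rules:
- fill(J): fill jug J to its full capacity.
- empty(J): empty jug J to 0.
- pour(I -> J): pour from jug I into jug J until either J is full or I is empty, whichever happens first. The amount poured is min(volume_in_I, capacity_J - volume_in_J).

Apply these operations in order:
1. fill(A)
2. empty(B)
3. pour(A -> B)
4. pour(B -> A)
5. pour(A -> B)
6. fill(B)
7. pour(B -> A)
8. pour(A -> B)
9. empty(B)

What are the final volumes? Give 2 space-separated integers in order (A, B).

Answer: 0 0

Derivation:
Step 1: fill(A) -> (A=4 B=6)
Step 2: empty(B) -> (A=4 B=0)
Step 3: pour(A -> B) -> (A=0 B=4)
Step 4: pour(B -> A) -> (A=4 B=0)
Step 5: pour(A -> B) -> (A=0 B=4)
Step 6: fill(B) -> (A=0 B=11)
Step 7: pour(B -> A) -> (A=4 B=7)
Step 8: pour(A -> B) -> (A=0 B=11)
Step 9: empty(B) -> (A=0 B=0)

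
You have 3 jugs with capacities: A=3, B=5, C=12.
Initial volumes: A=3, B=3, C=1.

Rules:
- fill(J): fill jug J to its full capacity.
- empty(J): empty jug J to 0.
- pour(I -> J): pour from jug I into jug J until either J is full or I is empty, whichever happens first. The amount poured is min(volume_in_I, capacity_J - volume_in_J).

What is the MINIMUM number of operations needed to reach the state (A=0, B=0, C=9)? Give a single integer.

BFS from (A=3, B=3, C=1). One shortest path:
  1. fill(B) -> (A=3 B=5 C=1)
  2. pour(A -> C) -> (A=0 B=5 C=4)
  3. pour(B -> C) -> (A=0 B=0 C=9)
Reached target in 3 moves.

Answer: 3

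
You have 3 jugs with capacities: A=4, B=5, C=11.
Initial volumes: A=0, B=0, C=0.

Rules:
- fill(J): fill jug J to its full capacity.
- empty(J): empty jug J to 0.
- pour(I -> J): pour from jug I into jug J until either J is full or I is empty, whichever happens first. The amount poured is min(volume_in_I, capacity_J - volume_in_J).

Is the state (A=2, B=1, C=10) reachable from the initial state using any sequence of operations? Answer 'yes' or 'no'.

BFS explored all 240 reachable states.
Reachable set includes: (0,0,0), (0,0,1), (0,0,2), (0,0,3), (0,0,4), (0,0,5), (0,0,6), (0,0,7), (0,0,8), (0,0,9), (0,0,10), (0,0,11) ...
Target (A=2, B=1, C=10) not in reachable set → no.

Answer: no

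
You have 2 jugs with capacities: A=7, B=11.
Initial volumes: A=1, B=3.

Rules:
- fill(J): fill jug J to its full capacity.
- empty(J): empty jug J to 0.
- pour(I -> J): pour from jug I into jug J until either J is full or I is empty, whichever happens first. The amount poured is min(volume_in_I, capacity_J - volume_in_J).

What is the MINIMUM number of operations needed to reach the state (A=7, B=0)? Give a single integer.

Answer: 2

Derivation:
BFS from (A=1, B=3). One shortest path:
  1. fill(A) -> (A=7 B=3)
  2. empty(B) -> (A=7 B=0)
Reached target in 2 moves.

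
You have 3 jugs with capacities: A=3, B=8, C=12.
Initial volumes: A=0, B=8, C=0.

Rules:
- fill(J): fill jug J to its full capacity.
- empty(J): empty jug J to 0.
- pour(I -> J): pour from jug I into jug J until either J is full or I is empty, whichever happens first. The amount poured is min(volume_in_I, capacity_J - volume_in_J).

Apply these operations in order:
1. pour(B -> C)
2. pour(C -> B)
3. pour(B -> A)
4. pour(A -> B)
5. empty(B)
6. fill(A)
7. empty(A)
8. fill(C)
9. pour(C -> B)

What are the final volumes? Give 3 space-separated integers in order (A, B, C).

Answer: 0 8 4

Derivation:
Step 1: pour(B -> C) -> (A=0 B=0 C=8)
Step 2: pour(C -> B) -> (A=0 B=8 C=0)
Step 3: pour(B -> A) -> (A=3 B=5 C=0)
Step 4: pour(A -> B) -> (A=0 B=8 C=0)
Step 5: empty(B) -> (A=0 B=0 C=0)
Step 6: fill(A) -> (A=3 B=0 C=0)
Step 7: empty(A) -> (A=0 B=0 C=0)
Step 8: fill(C) -> (A=0 B=0 C=12)
Step 9: pour(C -> B) -> (A=0 B=8 C=4)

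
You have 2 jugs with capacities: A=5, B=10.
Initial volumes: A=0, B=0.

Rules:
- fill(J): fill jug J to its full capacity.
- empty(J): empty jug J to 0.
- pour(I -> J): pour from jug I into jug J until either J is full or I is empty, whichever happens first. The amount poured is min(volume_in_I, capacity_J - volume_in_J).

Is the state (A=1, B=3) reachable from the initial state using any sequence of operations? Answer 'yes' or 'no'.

Answer: no

Derivation:
BFS explored all 6 reachable states.
Reachable set includes: (0,0), (0,5), (0,10), (5,0), (5,5), (5,10)
Target (A=1, B=3) not in reachable set → no.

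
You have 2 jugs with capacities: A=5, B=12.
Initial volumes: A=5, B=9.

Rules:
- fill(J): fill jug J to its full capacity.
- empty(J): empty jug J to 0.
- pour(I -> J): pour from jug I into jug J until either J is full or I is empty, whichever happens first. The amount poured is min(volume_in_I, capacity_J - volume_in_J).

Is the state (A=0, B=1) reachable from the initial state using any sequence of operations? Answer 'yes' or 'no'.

BFS from (A=5, B=9):
  1. empty(A) -> (A=0 B=9)
  2. pour(B -> A) -> (A=5 B=4)
  3. empty(A) -> (A=0 B=4)
  4. pour(B -> A) -> (A=4 B=0)
  5. fill(B) -> (A=4 B=12)
  6. pour(B -> A) -> (A=5 B=11)
  7. empty(A) -> (A=0 B=11)
  8. pour(B -> A) -> (A=5 B=6)
  9. empty(A) -> (A=0 B=6)
  10. pour(B -> A) -> (A=5 B=1)
  11. empty(A) -> (A=0 B=1)
Target reached → yes.

Answer: yes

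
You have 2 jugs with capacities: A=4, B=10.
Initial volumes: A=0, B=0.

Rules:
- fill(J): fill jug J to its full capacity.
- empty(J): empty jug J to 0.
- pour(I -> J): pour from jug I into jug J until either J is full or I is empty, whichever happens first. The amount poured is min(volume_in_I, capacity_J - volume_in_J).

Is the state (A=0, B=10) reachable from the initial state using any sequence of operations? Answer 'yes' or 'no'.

BFS from (A=0, B=0):
  1. fill(B) -> (A=0 B=10)
Target reached → yes.

Answer: yes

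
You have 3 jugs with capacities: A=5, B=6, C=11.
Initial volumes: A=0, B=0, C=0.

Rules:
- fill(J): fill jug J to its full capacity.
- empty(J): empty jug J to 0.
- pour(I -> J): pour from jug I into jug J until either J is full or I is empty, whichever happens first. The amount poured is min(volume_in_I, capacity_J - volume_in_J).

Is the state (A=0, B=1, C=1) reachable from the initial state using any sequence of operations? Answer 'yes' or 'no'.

Answer: yes

Derivation:
BFS from (A=0, B=0, C=0):
  1. fill(B) -> (A=0 B=6 C=0)
  2. pour(B -> A) -> (A=5 B=1 C=0)
  3. empty(A) -> (A=0 B=1 C=0)
  4. pour(B -> C) -> (A=0 B=0 C=1)
  5. fill(B) -> (A=0 B=6 C=1)
  6. pour(B -> A) -> (A=5 B=1 C=1)
  7. empty(A) -> (A=0 B=1 C=1)
Target reached → yes.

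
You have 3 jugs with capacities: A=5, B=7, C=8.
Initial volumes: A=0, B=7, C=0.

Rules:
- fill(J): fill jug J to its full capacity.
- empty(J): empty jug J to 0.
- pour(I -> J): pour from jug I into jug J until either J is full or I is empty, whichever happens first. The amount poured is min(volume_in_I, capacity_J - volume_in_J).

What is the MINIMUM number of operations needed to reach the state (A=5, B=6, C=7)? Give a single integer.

Answer: 8

Derivation:
BFS from (A=0, B=7, C=0). One shortest path:
  1. fill(A) -> (A=5 B=7 C=0)
  2. pour(B -> C) -> (A=5 B=0 C=7)
  3. fill(B) -> (A=5 B=7 C=7)
  4. pour(A -> C) -> (A=4 B=7 C=8)
  5. empty(C) -> (A=4 B=7 C=0)
  6. pour(B -> C) -> (A=4 B=0 C=7)
  7. fill(B) -> (A=4 B=7 C=7)
  8. pour(B -> A) -> (A=5 B=6 C=7)
Reached target in 8 moves.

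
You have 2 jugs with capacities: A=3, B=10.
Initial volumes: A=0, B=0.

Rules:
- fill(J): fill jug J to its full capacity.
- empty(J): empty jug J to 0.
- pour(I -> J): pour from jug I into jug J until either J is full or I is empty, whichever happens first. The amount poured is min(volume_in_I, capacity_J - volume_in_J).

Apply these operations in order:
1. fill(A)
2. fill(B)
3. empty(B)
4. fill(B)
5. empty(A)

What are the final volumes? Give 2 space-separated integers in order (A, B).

Step 1: fill(A) -> (A=3 B=0)
Step 2: fill(B) -> (A=3 B=10)
Step 3: empty(B) -> (A=3 B=0)
Step 4: fill(B) -> (A=3 B=10)
Step 5: empty(A) -> (A=0 B=10)

Answer: 0 10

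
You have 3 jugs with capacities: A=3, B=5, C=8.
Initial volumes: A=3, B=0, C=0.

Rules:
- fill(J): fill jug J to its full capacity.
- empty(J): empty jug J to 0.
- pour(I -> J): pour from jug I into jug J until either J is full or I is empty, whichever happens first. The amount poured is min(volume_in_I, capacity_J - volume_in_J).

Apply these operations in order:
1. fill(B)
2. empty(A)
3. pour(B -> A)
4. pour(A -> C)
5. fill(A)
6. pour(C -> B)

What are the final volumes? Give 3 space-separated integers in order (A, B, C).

Answer: 3 5 0

Derivation:
Step 1: fill(B) -> (A=3 B=5 C=0)
Step 2: empty(A) -> (A=0 B=5 C=0)
Step 3: pour(B -> A) -> (A=3 B=2 C=0)
Step 4: pour(A -> C) -> (A=0 B=2 C=3)
Step 5: fill(A) -> (A=3 B=2 C=3)
Step 6: pour(C -> B) -> (A=3 B=5 C=0)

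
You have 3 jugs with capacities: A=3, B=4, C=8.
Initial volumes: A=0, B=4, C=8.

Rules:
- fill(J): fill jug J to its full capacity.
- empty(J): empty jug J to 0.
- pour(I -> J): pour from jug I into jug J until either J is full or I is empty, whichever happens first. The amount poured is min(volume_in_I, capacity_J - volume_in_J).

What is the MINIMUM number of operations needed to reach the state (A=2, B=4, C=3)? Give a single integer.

BFS from (A=0, B=4, C=8). One shortest path:
  1. pour(B -> A) -> (A=3 B=1 C=8)
  2. empty(A) -> (A=0 B=1 C=8)
  3. pour(B -> A) -> (A=1 B=0 C=8)
  4. pour(C -> A) -> (A=3 B=0 C=6)
  5. pour(A -> B) -> (A=0 B=3 C=6)
  6. pour(C -> A) -> (A=3 B=3 C=3)
  7. pour(A -> B) -> (A=2 B=4 C=3)
Reached target in 7 moves.

Answer: 7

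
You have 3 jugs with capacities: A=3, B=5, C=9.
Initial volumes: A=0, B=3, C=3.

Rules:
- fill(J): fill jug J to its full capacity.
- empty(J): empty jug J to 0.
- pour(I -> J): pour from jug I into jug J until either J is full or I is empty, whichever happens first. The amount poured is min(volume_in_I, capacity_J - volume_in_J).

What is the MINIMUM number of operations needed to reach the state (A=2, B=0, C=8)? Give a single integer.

BFS from (A=0, B=3, C=3). One shortest path:
  1. fill(B) -> (A=0 B=5 C=3)
  2. pour(B -> A) -> (A=3 B=2 C=3)
  3. empty(A) -> (A=0 B=2 C=3)
  4. pour(B -> A) -> (A=2 B=0 C=3)
  5. fill(B) -> (A=2 B=5 C=3)
  6. pour(B -> C) -> (A=2 B=0 C=8)
Reached target in 6 moves.

Answer: 6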